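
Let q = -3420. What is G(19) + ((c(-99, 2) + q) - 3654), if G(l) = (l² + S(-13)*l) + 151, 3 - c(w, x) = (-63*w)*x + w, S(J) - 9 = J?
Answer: -19010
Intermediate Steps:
S(J) = 9 + J
c(w, x) = 3 - w + 63*w*x (c(w, x) = 3 - ((-63*w)*x + w) = 3 - (-63*w*x + w) = 3 - (w - 63*w*x) = 3 + (-w + 63*w*x) = 3 - w + 63*w*x)
G(l) = 151 + l² - 4*l (G(l) = (l² + (9 - 13)*l) + 151 = (l² - 4*l) + 151 = 151 + l² - 4*l)
G(19) + ((c(-99, 2) + q) - 3654) = (151 + 19² - 4*19) + (((3 - 1*(-99) + 63*(-99)*2) - 3420) - 3654) = (151 + 361 - 76) + (((3 + 99 - 12474) - 3420) - 3654) = 436 + ((-12372 - 3420) - 3654) = 436 + (-15792 - 3654) = 436 - 19446 = -19010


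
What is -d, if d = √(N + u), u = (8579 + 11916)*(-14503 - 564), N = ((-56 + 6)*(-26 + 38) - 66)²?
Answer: -I*√308354609 ≈ -17560.0*I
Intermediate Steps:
N = 443556 (N = (-50*12 - 66)² = (-600 - 66)² = (-666)² = 443556)
u = -308798165 (u = 20495*(-15067) = -308798165)
d = I*√308354609 (d = √(443556 - 308798165) = √(-308354609) = I*√308354609 ≈ 17560.0*I)
-d = -I*√308354609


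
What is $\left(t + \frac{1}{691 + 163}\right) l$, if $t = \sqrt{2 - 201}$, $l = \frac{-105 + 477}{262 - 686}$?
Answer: $- \frac{93}{90524} - \frac{93 i \sqrt{199}}{106} \approx -0.0010274 - 12.377 i$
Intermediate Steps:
$l = - \frac{93}{106}$ ($l = \frac{372}{-424} = 372 \left(- \frac{1}{424}\right) = - \frac{93}{106} \approx -0.87736$)
$t = i \sqrt{199}$ ($t = \sqrt{-199} = i \sqrt{199} \approx 14.107 i$)
$\left(t + \frac{1}{691 + 163}\right) l = \left(i \sqrt{199} + \frac{1}{691 + 163}\right) \left(- \frac{93}{106}\right) = \left(i \sqrt{199} + \frac{1}{854}\right) \left(- \frac{93}{106}\right) = \left(\frac{1}{854} + i \sqrt{199}\right) \left(- \frac{93}{106}\right) = - \frac{93}{90524} - \frac{93 i \sqrt{199}}{106}$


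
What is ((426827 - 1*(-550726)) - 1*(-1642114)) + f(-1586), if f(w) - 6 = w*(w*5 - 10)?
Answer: 15212513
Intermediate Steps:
f(w) = 6 + w*(-10 + 5*w) (f(w) = 6 + w*(w*5 - 10) = 6 + w*(5*w - 10) = 6 + w*(-10 + 5*w))
((426827 - 1*(-550726)) - 1*(-1642114)) + f(-1586) = ((426827 - 1*(-550726)) - 1*(-1642114)) + (6 - 10*(-1586) + 5*(-1586)²) = ((426827 + 550726) + 1642114) + (6 + 15860 + 5*2515396) = (977553 + 1642114) + (6 + 15860 + 12576980) = 2619667 + 12592846 = 15212513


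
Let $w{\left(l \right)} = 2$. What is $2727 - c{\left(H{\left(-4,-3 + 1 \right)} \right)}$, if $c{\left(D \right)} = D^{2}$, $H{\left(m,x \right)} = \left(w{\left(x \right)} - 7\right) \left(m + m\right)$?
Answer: $1127$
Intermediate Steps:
$H{\left(m,x \right)} = - 10 m$ ($H{\left(m,x \right)} = \left(2 - 7\right) \left(m + m\right) = - 5 \cdot 2 m = - 10 m$)
$2727 - c{\left(H{\left(-4,-3 + 1 \right)} \right)} = 2727 - \left(\left(-10\right) \left(-4\right)\right)^{2} = 2727 - 40^{2} = 2727 - 1600 = 1127$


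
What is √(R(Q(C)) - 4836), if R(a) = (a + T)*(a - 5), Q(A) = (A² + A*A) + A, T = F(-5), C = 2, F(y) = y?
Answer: I*√4811 ≈ 69.361*I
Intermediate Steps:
T = -5
Q(A) = A + 2*A² (Q(A) = (A² + A²) + A = 2*A² + A = A + 2*A²)
R(a) = (-5 + a)² (R(a) = (a - 5)*(a - 5) = (-5 + a)*(-5 + a) = (-5 + a)²)
√(R(Q(C)) - 4836) = √((25 + (2*(1 + 2*2))² - 20*(1 + 2*2)) - 4836) = √((25 + (2*(1 + 4))² - 20*(1 + 4)) - 4836) = √((25 + (2*5)² - 20*5) - 4836) = √((25 + 10² - 10*10) - 4836) = √((25 + 100 - 100) - 4836) = √(25 - 4836) = √(-4811) = I*√4811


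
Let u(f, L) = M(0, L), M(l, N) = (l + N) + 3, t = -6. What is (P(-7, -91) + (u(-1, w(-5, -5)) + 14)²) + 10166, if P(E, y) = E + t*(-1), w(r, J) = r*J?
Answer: 11929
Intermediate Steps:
w(r, J) = J*r
M(l, N) = 3 + N + l (M(l, N) = (N + l) + 3 = 3 + N + l)
u(f, L) = 3 + L (u(f, L) = 3 + L + 0 = 3 + L)
P(E, y) = 6 + E (P(E, y) = E - 6*(-1) = E + 6 = 6 + E)
(P(-7, -91) + (u(-1, w(-5, -5)) + 14)²) + 10166 = ((6 - 7) + ((3 - 5*(-5)) + 14)²) + 10166 = (-1 + ((3 + 25) + 14)²) + 10166 = (-1 + (28 + 14)²) + 10166 = (-1 + 42²) + 10166 = (-1 + 1764) + 10166 = 1763 + 10166 = 11929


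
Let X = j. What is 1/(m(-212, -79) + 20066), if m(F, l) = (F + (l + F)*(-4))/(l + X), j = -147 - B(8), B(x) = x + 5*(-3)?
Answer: 219/4393502 ≈ 4.9846e-5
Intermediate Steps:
B(x) = -15 + x (B(x) = x - 15 = -15 + x)
j = -140 (j = -147 - (-15 + 8) = -147 - 1*(-7) = -147 + 7 = -140)
X = -140
m(F, l) = (-4*l - 3*F)/(-140 + l) (m(F, l) = (F + (l + F)*(-4))/(l - 140) = (F + (F + l)*(-4))/(-140 + l) = (F + (-4*F - 4*l))/(-140 + l) = (-4*l - 3*F)/(-140 + l))
1/(m(-212, -79) + 20066) = 1/((-4*(-79) - 3*(-212))/(-140 - 79) + 20066) = 1/((316 + 636)/(-219) + 20066) = 1/(-1/219*952 + 20066) = 1/(-952/219 + 20066) = 1/(4393502/219) = 219/4393502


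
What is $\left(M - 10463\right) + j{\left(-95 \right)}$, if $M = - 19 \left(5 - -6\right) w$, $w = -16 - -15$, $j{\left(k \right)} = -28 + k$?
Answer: $-10377$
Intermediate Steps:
$w = -1$ ($w = -16 + 15 = -1$)
$M = 209$ ($M = - 19 \left(5 - -6\right) \left(-1\right) = - 19 \left(5 + 6\right) \left(-1\right) = \left(-19\right) 11 \left(-1\right) = \left(-209\right) \left(-1\right) = 209$)
$\left(M - 10463\right) + j{\left(-95 \right)} = \left(209 - 10463\right) - 123 = -10254 - 123 = -10377$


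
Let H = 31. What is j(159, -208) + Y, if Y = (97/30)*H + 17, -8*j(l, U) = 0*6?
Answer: 3517/30 ≈ 117.23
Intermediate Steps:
j(l, U) = 0 (j(l, U) = -0*6 = -1/8*0 = 0)
Y = 3517/30 (Y = (97/30)*31 + 17 = 3007/30 + 17 = 3517/30 ≈ 117.23)
j(159, -208) + Y = 0 + 3517/30 = 3517/30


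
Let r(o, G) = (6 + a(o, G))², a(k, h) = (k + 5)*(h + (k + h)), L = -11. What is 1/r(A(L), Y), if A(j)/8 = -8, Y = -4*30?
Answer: 1/321915364 ≈ 3.1064e-9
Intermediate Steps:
Y = -120
A(j) = -64 (A(j) = 8*(-8) = -64)
a(k, h) = (5 + k)*(k + 2*h) (a(k, h) = (5 + k)*(h + (h + k)) = (5 + k)*(k + 2*h))
r(o, G) = (6 + o² + 5*o + 10*G + 2*G*o)² (r(o, G) = (6 + (o² + 5*o + 10*G + 2*G*o))² = (6 + o² + 5*o + 10*G + 2*G*o)²)
1/r(A(L), Y) = 1/((6 + (-64)² + 5*(-64) + 10*(-120) + 2*(-120)*(-64))²) = 1/((6 + 4096 - 320 - 1200 + 15360)²) = 1/(17942²) = 1/321915364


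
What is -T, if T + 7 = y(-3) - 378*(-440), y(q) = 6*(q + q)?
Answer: -166277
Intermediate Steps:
y(q) = 12*q (y(q) = 6*(2*q) = 12*q)
T = 166277 (T = -7 + (12*(-3) - 378*(-440)) = -7 + (-36 + 166320) = -7 + 166284 = 166277)
-T = -1*166277 = -166277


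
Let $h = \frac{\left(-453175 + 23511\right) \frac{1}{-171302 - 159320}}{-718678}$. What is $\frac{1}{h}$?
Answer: $- \frac{2048368601}{3704} \approx -5.5302 \cdot 10^{5}$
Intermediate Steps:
$h = - \frac{3704}{2048368601}$ ($h = - \frac{429664}{-330622} \left(- \frac{1}{718678}\right) = \left(-429664\right) \left(- \frac{1}{330622}\right) \left(- \frac{1}{718678}\right) = \frac{214832}{165311} \left(- \frac{1}{718678}\right) = - \frac{3704}{2048368601} \approx -1.8083 \cdot 10^{-6}$)
$\frac{1}{h} = \frac{1}{- \frac{3704}{2048368601}} = - \frac{2048368601}{3704}$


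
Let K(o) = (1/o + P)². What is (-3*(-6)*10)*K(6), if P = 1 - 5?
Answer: 2645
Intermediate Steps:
P = -4
K(o) = (-4 + 1/o)² (K(o) = (1/o - 4)² = (-4 + 1/o)²)
(-3*(-6)*10)*K(6) = (-3*(-6)*10)*((-1 + 4*6)²/6²) = (18*10)*((-1 + 24)²/36) = 180*((1/36)*23²) = 180*((1/36)*529) = 180*(529/36) = 2645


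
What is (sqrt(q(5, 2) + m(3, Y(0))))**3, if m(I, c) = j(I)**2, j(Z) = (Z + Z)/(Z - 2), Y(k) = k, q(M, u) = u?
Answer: 38*sqrt(38) ≈ 234.25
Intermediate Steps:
j(Z) = 2*Z/(-2 + Z) (j(Z) = (2*Z)/(-2 + Z) = 2*Z/(-2 + Z))
m(I, c) = 4*I**2/(-2 + I)**2 (m(I, c) = (2*I/(-2 + I))**2 = 4*I**2/(-2 + I)**2)
(sqrt(q(5, 2) + m(3, Y(0))))**3 = (sqrt(2 + 4*3**2/(-2 + 3)**2))**3 = (sqrt(2 + 4*9/1**2))**3 = (sqrt(2 + 4*9*1))**3 = (sqrt(2 + 36))**3 = (sqrt(38))**3 = 38*sqrt(38)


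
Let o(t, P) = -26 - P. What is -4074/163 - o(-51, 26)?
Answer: 4402/163 ≈ 27.006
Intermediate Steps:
-4074/163 - o(-51, 26) = -4074/163 - (-26 - 1*26) = -4074*1/163 - (-26 - 26) = -4074/163 - 1*(-52) = -4074/163 + 52 = 4402/163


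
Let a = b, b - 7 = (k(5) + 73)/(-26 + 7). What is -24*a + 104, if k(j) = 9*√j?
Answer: 536/19 + 216*√5/19 ≈ 53.631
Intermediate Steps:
b = 60/19 - 9*√5/19 (b = 7 + (9*√5 + 73)/(-26 + 7) = 7 + (73 + 9*√5)/(-19) = 7 + (73 + 9*√5)*(-1/19) = 7 + (-73/19 - 9*√5/19) = 60/19 - 9*√5/19 ≈ 2.0987)
a = 60/19 - 9*√5/19 ≈ 2.0987
-24*a + 104 = -24*(60/19 - 9*√5/19) + 104 = (-1440/19 + 216*√5/19) + 104 = 536/19 + 216*√5/19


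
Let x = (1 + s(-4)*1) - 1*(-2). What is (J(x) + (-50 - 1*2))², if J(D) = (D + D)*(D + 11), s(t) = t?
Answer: 5184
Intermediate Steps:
x = -1 (x = (1 - 4*1) - 1*(-2) = (1 - 4) + 2 = -3 + 2 = -1)
J(D) = 2*D*(11 + D) (J(D) = (2*D)*(11 + D) = 2*D*(11 + D))
(J(x) + (-50 - 1*2))² = (2*(-1)*(11 - 1) + (-50 - 1*2))² = (2*(-1)*10 + (-50 - 2))² = (-20 - 52)² = (-72)² = 5184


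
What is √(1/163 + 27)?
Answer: √717526/163 ≈ 5.1967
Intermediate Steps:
√(1/163 + 27) = √(4402/163) = √717526/163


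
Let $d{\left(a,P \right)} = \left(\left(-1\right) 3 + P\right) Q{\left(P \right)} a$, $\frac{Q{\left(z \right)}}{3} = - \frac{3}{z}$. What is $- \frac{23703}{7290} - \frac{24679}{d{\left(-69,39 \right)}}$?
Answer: $- \frac{225037}{4860} \approx -46.304$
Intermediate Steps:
$Q{\left(z \right)} = - \frac{9}{z}$ ($Q{\left(z \right)} = 3 \left(- \frac{3}{z}\right) = - \frac{9}{z}$)
$d{\left(a,P \right)} = - \frac{9 a \left(-3 + P\right)}{P}$ ($d{\left(a,P \right)} = \left(\left(-1\right) 3 + P\right) \left(- \frac{9}{P}\right) a = \left(-3 + P\right) \left(- \frac{9}{P}\right) a = - \frac{9 \left(-3 + P\right)}{P} a = - \frac{9 a \left(-3 + P\right)}{P}$)
$- \frac{23703}{7290} - \frac{24679}{d{\left(-69,39 \right)}} = - \frac{23703}{7290} - \frac{24679}{9 \left(-69\right) \frac{1}{39} \left(3 - 39\right)} = \left(-23703\right) \frac{1}{7290} - \frac{24679}{9 \left(-69\right) \frac{1}{39} \left(3 - 39\right)} = - \frac{7901}{2430} - \frac{24679}{9 \left(-69\right) \frac{1}{39} \left(-36\right)} = - \frac{7901}{2430} - \frac{24679}{\frac{7452}{13}} = - \frac{7901}{2430} - \frac{13949}{324} = - \frac{225037}{4860}$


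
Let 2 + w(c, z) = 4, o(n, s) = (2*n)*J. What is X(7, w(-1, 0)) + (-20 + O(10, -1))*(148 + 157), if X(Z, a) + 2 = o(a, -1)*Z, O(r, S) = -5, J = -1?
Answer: -7655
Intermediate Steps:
o(n, s) = -2*n (o(n, s) = (2*n)*(-1) = -2*n)
w(c, z) = 2 (w(c, z) = -2 + 4 = 2)
X(Z, a) = -2 - 2*Z*a (X(Z, a) = -2 + (-2*a)*Z = -2 - 2*Z*a)
X(7, w(-1, 0)) + (-20 + O(10, -1))*(148 + 157) = (-2 - 2*7*2) + (-20 - 5)*(148 + 157) = (-2 - 28) - 25*305 = -30 - 7625 = -7655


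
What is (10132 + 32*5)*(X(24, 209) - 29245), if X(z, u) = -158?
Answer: -302615676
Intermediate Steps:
(10132 + 32*5)*(X(24, 209) - 29245) = (10132 + 32*5)*(-158 - 29245) = (10132 + 160)*(-29403) = 10292*(-29403) = -302615676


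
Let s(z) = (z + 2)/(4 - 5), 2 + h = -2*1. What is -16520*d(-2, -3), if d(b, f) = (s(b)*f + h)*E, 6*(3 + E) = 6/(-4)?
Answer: -214760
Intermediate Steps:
E = -13/4 (E = -3 + (6/(-4))/6 = -3 + (6*(-1/4))/6 = -3 + (1/6)*(-3/2) = -3 - 1/4 = -13/4 ≈ -3.2500)
h = -4 (h = -2 - 2*1 = -2 - 2 = -4)
s(z) = -2 - z (s(z) = (2 + z)/(-1) = (2 + z)*(-1) = -2 - z)
d(b, f) = 13 - 13*f*(-2 - b)/4 (d(b, f) = ((-2 - b)*f - 4)*(-13/4) = (f*(-2 - b) - 4)*(-13/4) = (-4 + f*(-2 - b))*(-13/4) = 13 - 13*f*(-2 - b)/4)
-16520*d(-2, -3) = -16520*(13 + (13/4)*(-3)*(2 - 2)) = -16520*(13 + (13/4)*(-3)*0) = -16520*(13 + 0) = -16520*13 = -214760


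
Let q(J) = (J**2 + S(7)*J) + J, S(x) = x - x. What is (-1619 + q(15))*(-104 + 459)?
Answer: -489545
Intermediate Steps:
S(x) = 0
q(J) = J + J**2 (q(J) = (J**2 + 0*J) + J = (J**2 + 0) + J = J**2 + J = J + J**2)
(-1619 + q(15))*(-104 + 459) = (-1619 + 15*(1 + 15))*(-104 + 459) = (-1619 + 15*16)*355 = (-1619 + 240)*355 = -1379*355 = -489545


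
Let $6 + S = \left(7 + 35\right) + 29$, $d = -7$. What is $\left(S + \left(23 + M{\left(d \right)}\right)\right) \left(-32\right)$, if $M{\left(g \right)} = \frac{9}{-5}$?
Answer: $- \frac{13792}{5} \approx -2758.4$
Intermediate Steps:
$M{\left(g \right)} = - \frac{9}{5}$ ($M{\left(g \right)} = 9 \left(- \frac{1}{5}\right) = - \frac{9}{5}$)
$S = 65$ ($S = -6 + \left(\left(7 + 35\right) + 29\right) = -6 + \left(42 + 29\right) = -6 + 71 = 65$)
$\left(S + \left(23 + M{\left(d \right)}\right)\right) \left(-32\right) = \left(65 + \left(23 - \frac{9}{5}\right)\right) \left(-32\right) = \left(65 + \frac{106}{5}\right) \left(-32\right) = \frac{431}{5} \left(-32\right) = - \frac{13792}{5}$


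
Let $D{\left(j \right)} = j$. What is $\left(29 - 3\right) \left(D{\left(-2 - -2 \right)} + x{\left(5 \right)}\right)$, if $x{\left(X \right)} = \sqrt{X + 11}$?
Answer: $104$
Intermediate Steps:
$x{\left(X \right)} = \sqrt{11 + X}$
$\left(29 - 3\right) \left(D{\left(-2 - -2 \right)} + x{\left(5 \right)}\right) = \left(29 - 3\right) \left(\left(-2 - -2\right) + \sqrt{11 + 5}\right) = 26 \left(\left(-2 + 2\right) + \sqrt{16}\right) = 26 \left(0 + 4\right) = 26 \cdot 4 = 104$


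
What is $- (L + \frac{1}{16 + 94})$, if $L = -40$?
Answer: $\frac{4399}{110} \approx 39.991$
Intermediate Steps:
$- (L + \frac{1}{16 + 94}) = - (-40 + \frac{1}{16 + 94}) = - (-40 + \frac{1}{110}) = \left(-1\right) \left(- \frac{4399}{110}\right) = \frac{4399}{110}$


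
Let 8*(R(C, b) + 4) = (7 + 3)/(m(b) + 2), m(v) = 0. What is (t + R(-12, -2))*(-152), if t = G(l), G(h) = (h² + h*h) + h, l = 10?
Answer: -31407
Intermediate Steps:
G(h) = h + 2*h² (G(h) = (h² + h²) + h = 2*h² + h = h + 2*h²)
R(C, b) = -27/8 (R(C, b) = -4 + ((7 + 3)/(0 + 2))/8 = -4 + (10/2)/8 = -4 + (10*(½))/8 = -4 + (⅛)*5 = -4 + 5/8 = -27/8)
t = 210 (t = 10*(1 + 2*10) = 10*(1 + 20) = 10*21 = 210)
(t + R(-12, -2))*(-152) = (210 - 27/8)*(-152) = (1653/8)*(-152) = -31407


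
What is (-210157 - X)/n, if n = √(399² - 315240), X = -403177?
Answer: -64340*I*√156039/52013 ≈ -488.64*I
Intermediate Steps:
n = I*√156039 (n = √(159201 - 315240) = √(-156039) = I*√156039 ≈ 395.02*I)
(-210157 - X)/n = (-210157 - 1*(-403177))/((I*√156039)) = (-210157 + 403177)*(-I*√156039/156039) = 193020*(-I*√156039/156039) = -64340*I*√156039/52013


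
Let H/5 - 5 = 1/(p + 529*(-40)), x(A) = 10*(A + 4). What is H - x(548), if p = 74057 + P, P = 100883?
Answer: -169004219/30756 ≈ -5495.0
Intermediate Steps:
x(A) = 40 + 10*A (x(A) = 10*(4 + A) = 40 + 10*A)
p = 174940 (p = 74057 + 100883 = 174940)
H = 768901/30756 (H = 25 + 5/(174940 + 529*(-40)) = 25 + 5/(174940 - 21160) = 25 + 5/153780 = 25 + 5*(1/153780) = 25 + 1/30756 = 768901/30756 ≈ 25.000)
H - x(548) = 768901/30756 - (40 + 10*548) = 768901/30756 - (40 + 5480) = 768901/30756 - 1*5520 = 768901/30756 - 5520 = -169004219/30756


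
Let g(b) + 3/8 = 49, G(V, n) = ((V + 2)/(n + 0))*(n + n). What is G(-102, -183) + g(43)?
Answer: -1211/8 ≈ -151.38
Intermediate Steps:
G(V, n) = 4 + 2*V (G(V, n) = ((2 + V)/n)*(2*n) = 4 + 2*V)
g(b) = 389/8 (g(b) = -3/8 + 49 = 389/8)
G(-102, -183) + g(43) = (4 + 2*(-102)) + 389/8 = (4 - 204) + 389/8 = -200 + 389/8 = -1211/8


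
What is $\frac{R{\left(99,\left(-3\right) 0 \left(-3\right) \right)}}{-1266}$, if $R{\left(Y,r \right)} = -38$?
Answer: $\frac{19}{633} \approx 0.030016$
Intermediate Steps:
$\frac{R{\left(99,\left(-3\right) 0 \left(-3\right) \right)}}{-1266} = - \frac{38}{-1266} = \left(-38\right) \left(- \frac{1}{1266}\right) = \frac{19}{633}$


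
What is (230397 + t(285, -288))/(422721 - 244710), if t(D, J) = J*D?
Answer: 49439/59337 ≈ 0.83319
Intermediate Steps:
t(D, J) = D*J
(230397 + t(285, -288))/(422721 - 244710) = (230397 + 285*(-288))/(422721 - 244710) = (230397 - 82080)/178011 = 148317*(1/178011) = 49439/59337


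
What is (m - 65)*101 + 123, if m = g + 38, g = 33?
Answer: 729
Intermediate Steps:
m = 71 (m = 33 + 38 = 71)
(m - 65)*101 + 123 = (71 - 65)*101 + 123 = 6*101 + 123 = 606 + 123 = 729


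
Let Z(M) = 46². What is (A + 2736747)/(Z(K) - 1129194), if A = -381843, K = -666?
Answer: -1177452/563539 ≈ -2.0894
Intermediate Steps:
Z(M) = 2116
(A + 2736747)/(Z(K) - 1129194) = (-381843 + 2736747)/(2116 - 1129194) = 2354904/(-1127078) = 2354904*(-1/1127078) = -1177452/563539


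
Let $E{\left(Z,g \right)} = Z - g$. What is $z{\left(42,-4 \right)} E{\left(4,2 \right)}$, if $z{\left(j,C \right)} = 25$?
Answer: $50$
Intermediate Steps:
$z{\left(42,-4 \right)} E{\left(4,2 \right)} = 25 \left(4 - 2\right) = 25 \cdot 2 = 50$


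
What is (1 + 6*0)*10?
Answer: 10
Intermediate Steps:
(1 + 6*0)*10 = (1 + 0)*10 = 1*10 = 10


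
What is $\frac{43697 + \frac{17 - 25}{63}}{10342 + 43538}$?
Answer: $\frac{2752903}{3394440} \approx 0.811$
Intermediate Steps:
$\frac{43697 + \frac{17 - 25}{63}}{10342 + 43538} = \frac{43697 + \frac{1}{63} \left(-8\right)}{53880} = \left(43697 - \frac{8}{63}\right) \frac{1}{53880} = \frac{2752903}{63} \cdot \frac{1}{53880} = \frac{2752903}{3394440}$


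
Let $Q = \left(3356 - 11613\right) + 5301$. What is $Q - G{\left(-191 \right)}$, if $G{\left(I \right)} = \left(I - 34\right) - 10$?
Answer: $-2721$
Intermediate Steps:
$G{\left(I \right)} = -44 + I$ ($G{\left(I \right)} = \left(-34 + I\right) - 10 = -44 + I$)
$Q = -2956$ ($Q = -8257 + 5301 = -2956$)
$Q - G{\left(-191 \right)} = -2956 - \left(-44 - 191\right) = -2956 - -235 = -2956 + 235 = -2721$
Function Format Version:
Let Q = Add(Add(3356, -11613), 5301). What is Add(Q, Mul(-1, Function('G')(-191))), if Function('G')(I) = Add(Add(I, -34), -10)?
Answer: -2721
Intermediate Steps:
Function('G')(I) = Add(-44, I) (Function('G')(I) = Add(Add(-34, I), -10) = Add(-44, I))
Q = -2956 (Q = Add(-8257, 5301) = -2956)
Add(Q, Mul(-1, Function('G')(-191))) = Add(-2956, Mul(-1, Add(-44, -191))) = Add(-2956, Mul(-1, -235)) = Add(-2956, 235) = -2721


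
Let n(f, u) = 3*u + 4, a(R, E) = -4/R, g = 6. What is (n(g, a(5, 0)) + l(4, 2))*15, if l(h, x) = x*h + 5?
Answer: 219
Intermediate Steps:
n(f, u) = 4 + 3*u
l(h, x) = 5 + h*x (l(h, x) = h*x + 5 = 5 + h*x)
(n(g, a(5, 0)) + l(4, 2))*15 = ((4 + 3*(-4/5)) + (5 + 4*2))*15 = ((4 + 3*(-4*1/5)) + (5 + 8))*15 = ((4 + 3*(-4/5)) + 13)*15 = ((4 - 12/5) + 13)*15 = (8/5 + 13)*15 = (73/5)*15 = 219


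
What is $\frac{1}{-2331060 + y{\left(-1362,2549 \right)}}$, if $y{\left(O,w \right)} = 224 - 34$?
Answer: $- \frac{1}{2330870} \approx -4.2902 \cdot 10^{-7}$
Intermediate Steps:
$y{\left(O,w \right)} = 190$ ($y{\left(O,w \right)} = 224 - 34 = 190$)
$\frac{1}{-2331060 + y{\left(-1362,2549 \right)}} = \frac{1}{-2331060 + 190} = \frac{1}{-2330870} = - \frac{1}{2330870}$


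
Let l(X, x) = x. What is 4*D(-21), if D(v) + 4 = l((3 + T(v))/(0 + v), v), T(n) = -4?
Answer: -100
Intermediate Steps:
D(v) = -4 + v
4*D(-21) = 4*(-4 - 21) = 4*(-25) = -100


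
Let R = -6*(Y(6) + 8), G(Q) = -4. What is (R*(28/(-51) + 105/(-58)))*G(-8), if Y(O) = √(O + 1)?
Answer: -223328/493 - 27916*√7/493 ≈ -602.81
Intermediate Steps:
Y(O) = √(1 + O)
R = -48 - 6*√7 (R = -6*(√(1 + 6) + 8) = -6*(√7 + 8) = -6*(8 + √7) = -48 - 6*√7 ≈ -63.875)
(R*(28/(-51) + 105/(-58)))*G(-8) = ((-48 - 6*√7)*(28/(-51) + 105/(-58)))*(-4) = ((-48 - 6*√7)*(28*(-1/51) + 105*(-1/58)))*(-4) = ((-48 - 6*√7)*(-28/51 - 105/58))*(-4) = ((-48 - 6*√7)*(-6979/2958))*(-4) = (55832/493 + 6979*√7/493)*(-4) = -223328/493 - 27916*√7/493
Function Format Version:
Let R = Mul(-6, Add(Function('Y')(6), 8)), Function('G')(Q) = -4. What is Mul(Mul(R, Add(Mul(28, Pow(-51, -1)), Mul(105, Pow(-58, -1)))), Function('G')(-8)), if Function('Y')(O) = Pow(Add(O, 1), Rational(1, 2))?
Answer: Add(Rational(-223328, 493), Mul(Rational(-27916, 493), Pow(7, Rational(1, 2)))) ≈ -602.81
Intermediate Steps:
Function('Y')(O) = Pow(Add(1, O), Rational(1, 2))
R = Add(-48, Mul(-6, Pow(7, Rational(1, 2)))) (R = Mul(-6, Add(Pow(Add(1, 6), Rational(1, 2)), 8)) = Mul(-6, Add(Pow(7, Rational(1, 2)), 8)) = Mul(-6, Add(8, Pow(7, Rational(1, 2)))) = Add(-48, Mul(-6, Pow(7, Rational(1, 2)))) ≈ -63.875)
Mul(Mul(R, Add(Mul(28, Pow(-51, -1)), Mul(105, Pow(-58, -1)))), Function('G')(-8)) = Mul(Mul(Add(-48, Mul(-6, Pow(7, Rational(1, 2)))), Add(Mul(28, Pow(-51, -1)), Mul(105, Pow(-58, -1)))), -4) = Mul(Mul(Add(-48, Mul(-6, Pow(7, Rational(1, 2)))), Add(Mul(28, Rational(-1, 51)), Mul(105, Rational(-1, 58)))), -4) = Mul(Mul(Add(-48, Mul(-6, Pow(7, Rational(1, 2)))), Add(Rational(-28, 51), Rational(-105, 58))), -4) = Mul(Mul(Add(-48, Mul(-6, Pow(7, Rational(1, 2)))), Rational(-6979, 2958)), -4) = Mul(Add(Rational(55832, 493), Mul(Rational(6979, 493), Pow(7, Rational(1, 2)))), -4) = Add(Rational(-223328, 493), Mul(Rational(-27916, 493), Pow(7, Rational(1, 2))))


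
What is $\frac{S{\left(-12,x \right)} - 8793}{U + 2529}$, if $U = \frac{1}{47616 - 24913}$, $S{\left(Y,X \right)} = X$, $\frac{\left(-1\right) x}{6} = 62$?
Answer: $- \frac{208072995}{57415888} \approx -3.624$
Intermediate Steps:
$x = -372$ ($x = \left(-6\right) 62 = -372$)
$U = \frac{1}{22703} \approx 4.4047 \cdot 10^{-5}$
$\frac{S{\left(-12,x \right)} - 8793}{U + 2529} = \frac{-372 - 8793}{\frac{1}{22703} + 2529} = - \frac{9165}{\frac{57415888}{22703}} = \left(-9165\right) \frac{22703}{57415888} = - \frac{208072995}{57415888}$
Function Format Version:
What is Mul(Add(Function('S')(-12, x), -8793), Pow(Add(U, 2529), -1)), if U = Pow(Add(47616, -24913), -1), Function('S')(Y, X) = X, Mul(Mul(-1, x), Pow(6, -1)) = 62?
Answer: Rational(-208072995, 57415888) ≈ -3.6240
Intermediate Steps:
x = -372 (x = Mul(-6, 62) = -372)
U = Rational(1, 22703) (U = Pow(22703, -1) = Rational(1, 22703) ≈ 4.4047e-5)
Mul(Add(Function('S')(-12, x), -8793), Pow(Add(U, 2529), -1)) = Mul(Add(-372, -8793), Pow(Add(Rational(1, 22703), 2529), -1)) = Mul(-9165, Pow(Rational(57415888, 22703), -1)) = Mul(-9165, Rational(22703, 57415888)) = Rational(-208072995, 57415888)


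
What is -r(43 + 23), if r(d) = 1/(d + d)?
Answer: -1/132 ≈ -0.0075758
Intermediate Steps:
r(d) = 1/(2*d)
-r(43 + 23) = -1/(2*(43 + 23)) = -1/(2*66) = -1*1/132 = -1/132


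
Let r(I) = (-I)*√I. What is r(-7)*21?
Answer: 147*I*√7 ≈ 388.93*I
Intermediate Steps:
r(I) = -I^(3/2)
r(-7)*21 = -(-7)^(3/2)*21 = -(-7)*I*√7*21 = (7*I*√7)*21 = 147*I*√7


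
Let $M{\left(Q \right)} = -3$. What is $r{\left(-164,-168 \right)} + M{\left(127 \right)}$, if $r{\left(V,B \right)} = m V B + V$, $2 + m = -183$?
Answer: $-5097287$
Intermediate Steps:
$m = -185$ ($m = -2 - 183 = -185$)
$r{\left(V,B \right)} = V - 185 B V$ ($r{\left(V,B \right)} = - 185 V B + V = - 185 B V + V = V - 185 B V$)
$r{\left(-164,-168 \right)} + M{\left(127 \right)} = - 164 \left(1 - -31080\right) - 3 = - 164 \left(1 + 31080\right) - 3 = \left(-164\right) 31081 - 3 = -5097284 - 3 = -5097287$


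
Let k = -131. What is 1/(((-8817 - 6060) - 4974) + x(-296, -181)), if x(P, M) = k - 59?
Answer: -1/20041 ≈ -4.9898e-5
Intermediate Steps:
x(P, M) = -190 (x(P, M) = -131 - 59 = -190)
1/(((-8817 - 6060) - 4974) + x(-296, -181)) = 1/(((-8817 - 6060) - 4974) - 190) = 1/((-14877 - 4974) - 190) = 1/(-19851 - 190) = 1/(-20041) = -1/20041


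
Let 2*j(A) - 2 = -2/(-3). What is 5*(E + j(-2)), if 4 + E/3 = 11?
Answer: 335/3 ≈ 111.67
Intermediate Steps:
E = 21 (E = -12 + 3*11 = -12 + 33 = 21)
j(A) = 4/3 (j(A) = 1 + (-2/(-3))/2 = 1 + (-2*(-⅓))/2 = 1 + (½)*(⅔) = 1 + ⅓ = 4/3)
5*(E + j(-2)) = 5*(21 + 4/3) = 5*(67/3) = 335/3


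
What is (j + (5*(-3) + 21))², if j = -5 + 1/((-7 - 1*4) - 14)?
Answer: 576/625 ≈ 0.92160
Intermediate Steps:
j = -126/25 (j = -5 + 1/((-7 - 4) - 14) = -5 + 1/(-11 - 14) = -5 + 1/(-25) = -5 - 1/25 = -126/25 ≈ -5.0400)
(j + (5*(-3) + 21))² = (-126/25 + (5*(-3) + 21))² = (-126/25 + (-15 + 21))² = (-126/25 + 6)² = (24/25)² = 576/625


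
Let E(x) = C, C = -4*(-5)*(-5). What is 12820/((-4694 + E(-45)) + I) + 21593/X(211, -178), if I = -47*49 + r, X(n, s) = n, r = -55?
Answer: 37932029/377268 ≈ 100.54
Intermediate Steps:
I = -2358 (I = -47*49 - 55 = -2303 - 55 = -2358)
C = -100 (C = 20*(-5) = -100)
E(x) = -100
12820/((-4694 + E(-45)) + I) + 21593/X(211, -178) = 12820/((-4694 - 100) - 2358) + 21593/211 = 12820/(-4794 - 2358) + 21593*(1/211) = 12820/(-7152) + 21593/211 = 12820*(-1/7152) + 21593/211 = -3205/1788 + 21593/211 = 37932029/377268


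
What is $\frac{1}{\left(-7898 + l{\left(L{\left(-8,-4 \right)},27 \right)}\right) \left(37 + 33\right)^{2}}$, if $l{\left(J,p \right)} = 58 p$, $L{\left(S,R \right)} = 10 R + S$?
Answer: $- \frac{1}{31026800} \approx -3.223 \cdot 10^{-8}$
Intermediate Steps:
$L{\left(S,R \right)} = S + 10 R$
$\frac{1}{\left(-7898 + l{\left(L{\left(-8,-4 \right)},27 \right)}\right) \left(37 + 33\right)^{2}} = \frac{1}{\left(-7898 + 58 \cdot 27\right) \left(37 + 33\right)^{2}} = \frac{1}{\left(-7898 + 1566\right) 70^{2}} = \frac{1}{\left(-6332\right) 4900} = \left(- \frac{1}{6332}\right) \frac{1}{4900} = - \frac{1}{31026800}$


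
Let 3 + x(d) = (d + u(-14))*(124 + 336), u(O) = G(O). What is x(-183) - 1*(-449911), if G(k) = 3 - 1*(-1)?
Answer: 367568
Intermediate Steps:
G(k) = 4 (G(k) = 3 + 1 = 4)
u(O) = 4
x(d) = 1837 + 460*d (x(d) = -3 + (d + 4)*(124 + 336) = -3 + (4 + d)*460 = -3 + (1840 + 460*d) = 1837 + 460*d)
x(-183) - 1*(-449911) = (1837 + 460*(-183)) - 1*(-449911) = (1837 - 84180) + 449911 = -82343 + 449911 = 367568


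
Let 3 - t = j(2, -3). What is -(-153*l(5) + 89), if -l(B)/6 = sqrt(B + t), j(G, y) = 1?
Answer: -89 - 918*sqrt(7) ≈ -2517.8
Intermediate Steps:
t = 2 (t = 3 - 1*1 = 3 - 1 = 2)
l(B) = -6*sqrt(2 + B) (l(B) = -6*sqrt(B + 2) = -6*sqrt(2 + B))
-(-153*l(5) + 89) = -(-(-918)*sqrt(2 + 5) + 89) = -(-(-918)*sqrt(7) + 89) = -(918*sqrt(7) + 89) = -(89 + 918*sqrt(7)) = -89 - 918*sqrt(7)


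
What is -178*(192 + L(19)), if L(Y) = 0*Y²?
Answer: -34176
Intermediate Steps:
L(Y) = 0
-178*(192 + L(19)) = -178*(192 + 0) = -178*192 = -34176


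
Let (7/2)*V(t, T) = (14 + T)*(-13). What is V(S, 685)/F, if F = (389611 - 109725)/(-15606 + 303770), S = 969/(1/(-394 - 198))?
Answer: -2618546268/979601 ≈ -2673.1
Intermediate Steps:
S = -573648 (S = 969/(1/(-592)) = 969/(-1/592) = 969*(-592) = -573648)
F = 139943/144082 (F = 279886/288164 = 279886*(1/288164) = 139943/144082 ≈ 0.97127)
V(t, T) = -52 - 26*T/7 (V(t, T) = 2*((14 + T)*(-13))/7 = 2*(-182 - 13*T)/7 = -52 - 26*T/7)
V(S, 685)/F = (-52 - 26/7*685)/(139943/144082) = (-52 - 17810/7)*(144082/139943) = -18174/7*144082/139943 = -2618546268/979601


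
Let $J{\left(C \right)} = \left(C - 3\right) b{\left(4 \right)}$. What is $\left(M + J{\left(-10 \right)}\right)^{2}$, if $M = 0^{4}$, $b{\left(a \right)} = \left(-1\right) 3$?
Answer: $1521$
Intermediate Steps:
$b{\left(a \right)} = -3$
$J{\left(C \right)} = 9 - 3 C$ ($J{\left(C \right)} = \left(C - 3\right) \left(-3\right) = \left(-3 + C\right) \left(-3\right) = 9 - 3 C$)
$M = 0$
$\left(M + J{\left(-10 \right)}\right)^{2} = \left(0 + \left(9 - -30\right)\right)^{2} = \left(0 + \left(9 + 30\right)\right)^{2} = \left(0 + 39\right)^{2} = 39^{2} = 1521$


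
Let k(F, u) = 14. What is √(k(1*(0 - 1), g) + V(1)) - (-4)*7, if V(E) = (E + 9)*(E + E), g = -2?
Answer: 28 + √34 ≈ 33.831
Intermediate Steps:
V(E) = 2*E*(9 + E) (V(E) = (9 + E)*(2*E) = 2*E*(9 + E))
√(k(1*(0 - 1), g) + V(1)) - (-4)*7 = √(14 + 2*1*(9 + 1)) - (-4)*7 = √(14 + 2*1*10) - 1*(-28) = √(14 + 20) + 28 = √34 + 28 = 28 + √34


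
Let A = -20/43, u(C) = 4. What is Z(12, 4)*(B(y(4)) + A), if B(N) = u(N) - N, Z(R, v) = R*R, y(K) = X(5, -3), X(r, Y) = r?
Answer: -9072/43 ≈ -210.98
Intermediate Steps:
y(K) = 5
Z(R, v) = R**2
B(N) = 4 - N
A = -20/43 (A = -20*1/43 = -20/43 ≈ -0.46512)
Z(12, 4)*(B(y(4)) + A) = 12**2*((4 - 1*5) - 20/43) = 144*((4 - 5) - 20/43) = 144*(-1 - 20/43) = 144*(-63/43) = -9072/43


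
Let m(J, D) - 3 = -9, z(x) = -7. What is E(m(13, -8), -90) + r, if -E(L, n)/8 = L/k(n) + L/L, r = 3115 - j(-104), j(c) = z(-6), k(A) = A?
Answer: 46702/15 ≈ 3113.5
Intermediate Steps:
j(c) = -7
m(J, D) = -6 (m(J, D) = 3 - 9 = -6)
r = 3122 (r = 3115 - 1*(-7) = 3115 + 7 = 3122)
E(L, n) = -8 - 8*L/n (E(L, n) = -8*(L/n + L/L) = -8*(L/n + 1) = -8*(1 + L/n) = -8 - 8*L/n)
E(m(13, -8), -90) + r = (-8 - 8*(-6)/(-90)) + 3122 = (-8 - 8*(-6)*(-1/90)) + 3122 = (-8 - 8/15) + 3122 = -128/15 + 3122 = 46702/15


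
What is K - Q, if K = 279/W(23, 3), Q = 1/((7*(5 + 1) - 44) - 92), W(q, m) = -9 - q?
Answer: -13097/1504 ≈ -8.7081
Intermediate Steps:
Q = -1/94 (Q = 1/((7*6 - 44) - 92) = 1/((42 - 44) - 92) = 1/(-2 - 92) = 1/(-94) = -1/94 ≈ -0.010638)
K = -279/32 (K = 279/(-9 - 1*23) = 279/(-9 - 23) = 279/(-32) = 279*(-1/32) = -279/32 ≈ -8.7188)
K - Q = -279/32 - 1*(-1/94) = -279/32 + 1/94 = -13097/1504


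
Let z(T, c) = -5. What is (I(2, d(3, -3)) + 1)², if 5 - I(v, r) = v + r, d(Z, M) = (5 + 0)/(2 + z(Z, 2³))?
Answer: 289/9 ≈ 32.111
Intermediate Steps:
d(Z, M) = -5/3 (d(Z, M) = (5 + 0)/(2 - 5) = 5/(-3) = 5*(-⅓) = -5/3)
I(v, r) = 5 - r - v (I(v, r) = 5 - (v + r) = 5 - (r + v) = 5 + (-r - v) = 5 - r - v)
(I(2, d(3, -3)) + 1)² = ((5 - 1*(-5/3) - 1*2) + 1)² = ((5 + 5/3 - 2) + 1)² = (14/3 + 1)² = (17/3)² = 289/9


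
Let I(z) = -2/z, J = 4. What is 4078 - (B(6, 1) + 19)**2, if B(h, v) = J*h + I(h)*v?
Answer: 20318/9 ≈ 2257.6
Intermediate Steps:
B(h, v) = 4*h - 2*v/h (B(h, v) = 4*h + (-2/h)*v = 4*h - 2*v/h)
4078 - (B(6, 1) + 19)**2 = 4078 - ((4*6 - 2*1/6) + 19)**2 = 4078 - ((24 - 2*1*1/6) + 19)**2 = 4078 - ((24 - 1/3) + 19)**2 = 4078 - (71/3 + 19)**2 = 4078 - (128/3)**2 = 4078 - 1*16384/9 = 4078 - 16384/9 = 20318/9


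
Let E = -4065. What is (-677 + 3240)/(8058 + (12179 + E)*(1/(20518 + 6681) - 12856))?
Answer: -69711037/2837005993560 ≈ -2.4572e-5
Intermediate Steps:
(-677 + 3240)/(8058 + (12179 + E)*(1/(20518 + 6681) - 12856)) = (-677 + 3240)/(8058 + (12179 - 4065)*(1/(20518 + 6681) - 12856)) = 2563/(8058 + 8114*(1/27199 - 12856)) = 2563/(8058 + 8114*(-349670343/27199)) = 2563/(8058 - 2837225163102/27199) = 2563/(-2837005993560/27199) = 2563*(-27199/2837005993560) = -69711037/2837005993560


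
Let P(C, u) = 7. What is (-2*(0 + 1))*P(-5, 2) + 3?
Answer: -11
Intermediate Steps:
(-2*(0 + 1))*P(-5, 2) + 3 = -2*(0 + 1)*7 + 3 = -2*1*7 + 3 = -2*7 + 3 = -14 + 3 = -11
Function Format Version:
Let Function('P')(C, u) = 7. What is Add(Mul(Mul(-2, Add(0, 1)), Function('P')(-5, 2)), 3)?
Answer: -11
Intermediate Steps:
Add(Mul(Mul(-2, Add(0, 1)), Function('P')(-5, 2)), 3) = Add(Mul(Mul(-2, Add(0, 1)), 7), 3) = Add(Mul(Mul(-2, 1), 7), 3) = Add(Mul(-2, 7), 3) = Add(-14, 3) = -11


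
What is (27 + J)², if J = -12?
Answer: 225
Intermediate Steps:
(27 + J)² = (27 - 12)² = 15² = 225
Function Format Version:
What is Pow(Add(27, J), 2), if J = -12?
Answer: 225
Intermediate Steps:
Pow(Add(27, J), 2) = Pow(Add(27, -12), 2) = Pow(15, 2) = 225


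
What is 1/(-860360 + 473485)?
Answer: -1/386875 ≈ -2.5848e-6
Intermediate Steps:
1/(-860360 + 473485) = 1/(-386875) = -1/386875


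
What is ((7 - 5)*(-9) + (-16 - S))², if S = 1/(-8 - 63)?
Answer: 5822569/5041 ≈ 1155.0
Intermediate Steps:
S = -1/71 (S = 1/(-71) = -1/71 ≈ -0.014085)
((7 - 5)*(-9) + (-16 - S))² = ((7 - 5)*(-9) + (-16 - 1*(-1/71)))² = (2*(-9) + (-16 + 1/71))² = (-18 - 1135/71)² = (-2413/71)² = 5822569/5041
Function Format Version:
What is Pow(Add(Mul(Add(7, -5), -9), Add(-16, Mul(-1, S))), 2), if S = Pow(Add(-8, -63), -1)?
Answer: Rational(5822569, 5041) ≈ 1155.0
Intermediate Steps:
S = Rational(-1, 71) (S = Pow(-71, -1) = Rational(-1, 71) ≈ -0.014085)
Pow(Add(Mul(Add(7, -5), -9), Add(-16, Mul(-1, S))), 2) = Pow(Add(Mul(Add(7, -5), -9), Add(-16, Mul(-1, Rational(-1, 71)))), 2) = Pow(Add(Mul(2, -9), Add(-16, Rational(1, 71))), 2) = Pow(Add(-18, Rational(-1135, 71)), 2) = Pow(Rational(-2413, 71), 2) = Rational(5822569, 5041)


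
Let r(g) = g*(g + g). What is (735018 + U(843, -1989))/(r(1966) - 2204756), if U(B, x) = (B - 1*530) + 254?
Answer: 245195/1841852 ≈ 0.13312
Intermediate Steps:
r(g) = 2*g² (r(g) = g*(2*g) = 2*g²)
U(B, x) = -276 + B (U(B, x) = (B - 530) + 254 = (-530 + B) + 254 = -276 + B)
(735018 + U(843, -1989))/(r(1966) - 2204756) = (735018 + (-276 + 843))/(2*1966² - 2204756) = (735018 + 567)/(2*3865156 - 2204756) = 735585/(7730312 - 2204756) = 735585/5525556 = 735585*(1/5525556) = 245195/1841852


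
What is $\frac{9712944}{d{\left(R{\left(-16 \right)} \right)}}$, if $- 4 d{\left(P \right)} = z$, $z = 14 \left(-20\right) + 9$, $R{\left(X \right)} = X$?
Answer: $\frac{38851776}{271} \approx 1.4336 \cdot 10^{5}$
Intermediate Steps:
$z = -271$ ($z = -280 + 9 = -271$)
$d{\left(P \right)} = \frac{271}{4}$ ($d{\left(P \right)} = \left(- \frac{1}{4}\right) \left(-271\right) = \frac{271}{4}$)
$\frac{9712944}{d{\left(R{\left(-16 \right)} \right)}} = \frac{9712944}{\frac{271}{4}} = 9712944 \cdot \frac{4}{271} = \frac{38851776}{271}$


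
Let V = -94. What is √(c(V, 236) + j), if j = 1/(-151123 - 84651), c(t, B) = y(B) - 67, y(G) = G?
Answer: √9394604828070/235774 ≈ 13.000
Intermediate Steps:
c(t, B) = -67 + B (c(t, B) = B - 67 = -67 + B)
j = -1/235774 (j = 1/(-235774) = -1/235774 ≈ -4.2414e-6)
√(c(V, 236) + j) = √((-67 + 236) - 1/235774) = √(169 - 1/235774) = √(39845805/235774) = √9394604828070/235774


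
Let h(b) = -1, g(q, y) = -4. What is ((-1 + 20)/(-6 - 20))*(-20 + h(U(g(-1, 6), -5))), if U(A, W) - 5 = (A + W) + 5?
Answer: 399/26 ≈ 15.346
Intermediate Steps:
U(A, W) = 10 + A + W (U(A, W) = 5 + ((A + W) + 5) = 5 + (5 + A + W) = 10 + A + W)
((-1 + 20)/(-6 - 20))*(-20 + h(U(g(-1, 6), -5))) = ((-1 + 20)/(-6 - 20))*(-20 - 1) = (19/(-26))*(-21) = (19*(-1/26))*(-21) = -19/26*(-21) = 399/26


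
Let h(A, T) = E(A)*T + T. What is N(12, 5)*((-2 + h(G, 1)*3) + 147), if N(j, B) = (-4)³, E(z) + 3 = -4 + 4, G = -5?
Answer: -8896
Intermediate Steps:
E(z) = -3 (E(z) = -3 + (-4 + 4) = -3 + 0 = -3)
h(A, T) = -2*T (h(A, T) = -3*T + T = -2*T)
N(j, B) = -64
N(12, 5)*((-2 + h(G, 1)*3) + 147) = -64*((-2 - 2*1*3) + 147) = -64*((-2 - 2*3) + 147) = -64*((-2 - 6) + 147) = -64*(-8 + 147) = -64*139 = -8896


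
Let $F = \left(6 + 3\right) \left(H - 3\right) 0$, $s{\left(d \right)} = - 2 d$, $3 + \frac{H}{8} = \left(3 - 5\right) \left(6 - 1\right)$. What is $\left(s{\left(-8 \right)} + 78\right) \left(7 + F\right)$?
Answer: $658$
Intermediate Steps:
$H = -104$ ($H = -24 + 8 \left(3 - 5\right) \left(6 - 1\right) = -24 + 8 \left(\left(-2\right) 5\right) = -24 + 8 \left(-10\right) = -24 - 80 = -104$)
$F = 0$ ($F = \left(6 + 3\right) \left(-104 - 3\right) 0 = 9 \left(\left(-107\right) 0\right) = 9 \cdot 0 = 0$)
$\left(s{\left(-8 \right)} + 78\right) \left(7 + F\right) = \left(\left(-2\right) \left(-8\right) + 78\right) \left(7 + 0\right) = \left(16 + 78\right) 7 = 94 \cdot 7 = 658$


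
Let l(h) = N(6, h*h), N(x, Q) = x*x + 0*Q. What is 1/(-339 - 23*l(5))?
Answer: -1/1167 ≈ -0.00085690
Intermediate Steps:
N(x, Q) = x**2 (N(x, Q) = x**2 + 0 = x**2)
l(h) = 36 (l(h) = 6**2 = 36)
1/(-339 - 23*l(5)) = 1/(-339 - 23*36) = 1/(-339 - 828) = 1/(-1167) = -1/1167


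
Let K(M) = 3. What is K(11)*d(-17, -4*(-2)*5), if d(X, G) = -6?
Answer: -18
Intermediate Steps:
K(11)*d(-17, -4*(-2)*5) = 3*(-6) = -18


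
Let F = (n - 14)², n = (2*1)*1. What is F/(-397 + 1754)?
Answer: 144/1357 ≈ 0.10612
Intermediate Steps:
n = 2 (n = 2*1 = 2)
F = 144 (F = (2 - 14)² = (-12)² = 144)
F/(-397 + 1754) = 144/(-397 + 1754) = 144/1357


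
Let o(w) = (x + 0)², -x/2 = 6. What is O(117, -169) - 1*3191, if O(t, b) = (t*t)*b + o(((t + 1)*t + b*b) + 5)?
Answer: -2316488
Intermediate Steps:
x = -12 (x = -2*6 = -12)
o(w) = 144 (o(w) = (-12 + 0)² = (-12)² = 144)
O(t, b) = 144 + b*t² (O(t, b) = (t*t)*b + 144 = t²*b + 144 = b*t² + 144 = 144 + b*t²)
O(117, -169) - 1*3191 = (144 - 169*117²) - 1*3191 = (144 - 169*13689) - 3191 = (144 - 2313441) - 3191 = -2313297 - 3191 = -2316488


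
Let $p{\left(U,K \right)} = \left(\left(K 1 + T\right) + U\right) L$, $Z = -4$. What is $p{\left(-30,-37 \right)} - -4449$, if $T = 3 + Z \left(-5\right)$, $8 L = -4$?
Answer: $4471$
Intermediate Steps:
$L = - \frac{1}{2}$ ($L = \frac{1}{8} \left(-4\right) = - \frac{1}{2} \approx -0.5$)
$T = 23$ ($T = 3 - -20 = 3 + 20 = 23$)
$p{\left(U,K \right)} = - \frac{23}{2} - \frac{K}{2} - \frac{U}{2}$ ($p{\left(U,K \right)} = \left(\left(K 1 + 23\right) + U\right) \left(- \frac{1}{2}\right) = \left(\left(K + 23\right) + U\right) \left(- \frac{1}{2}\right) = \left(\left(23 + K\right) + U\right) \left(- \frac{1}{2}\right) = \left(23 + K + U\right) \left(- \frac{1}{2}\right) = - \frac{23}{2} - \frac{K}{2} - \frac{U}{2}$)
$p{\left(-30,-37 \right)} - -4449 = \left(- \frac{23}{2} - - \frac{37}{2} - -15\right) - -4449 = \left(- \frac{23}{2} + \frac{37}{2} + 15\right) + 4449 = 22 + 4449 = 4471$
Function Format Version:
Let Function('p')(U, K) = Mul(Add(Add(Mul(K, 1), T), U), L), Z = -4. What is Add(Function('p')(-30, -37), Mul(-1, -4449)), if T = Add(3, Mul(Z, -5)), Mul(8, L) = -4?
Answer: 4471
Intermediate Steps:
L = Rational(-1, 2) (L = Mul(Rational(1, 8), -4) = Rational(-1, 2) ≈ -0.50000)
T = 23 (T = Add(3, Mul(-4, -5)) = Add(3, 20) = 23)
Function('p')(U, K) = Add(Rational(-23, 2), Mul(Rational(-1, 2), K), Mul(Rational(-1, 2), U)) (Function('p')(U, K) = Mul(Add(Add(Mul(K, 1), 23), U), Rational(-1, 2)) = Mul(Add(Add(K, 23), U), Rational(-1, 2)) = Mul(Add(Add(23, K), U), Rational(-1, 2)) = Mul(Add(23, K, U), Rational(-1, 2)) = Add(Rational(-23, 2), Mul(Rational(-1, 2), K), Mul(Rational(-1, 2), U)))
Add(Function('p')(-30, -37), Mul(-1, -4449)) = Add(Add(Rational(-23, 2), Mul(Rational(-1, 2), -37), Mul(Rational(-1, 2), -30)), Mul(-1, -4449)) = Add(Add(Rational(-23, 2), Rational(37, 2), 15), 4449) = Add(22, 4449) = 4471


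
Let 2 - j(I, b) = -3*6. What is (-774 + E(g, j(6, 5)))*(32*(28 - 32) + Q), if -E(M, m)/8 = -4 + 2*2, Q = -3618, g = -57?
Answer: 2899404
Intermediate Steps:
j(I, b) = 20 (j(I, b) = 2 - (-3)*6 = 2 - 1*(-18) = 2 + 18 = 20)
E(M, m) = 0 (E(M, m) = -8*(-4 + 2*2) = -8*(-4 + 4) = -8*0 = 0)
(-774 + E(g, j(6, 5)))*(32*(28 - 32) + Q) = (-774 + 0)*(32*(28 - 32) - 3618) = -774*(32*(-4) - 3618) = -774*(-128 - 3618) = -774*(-3746) = 2899404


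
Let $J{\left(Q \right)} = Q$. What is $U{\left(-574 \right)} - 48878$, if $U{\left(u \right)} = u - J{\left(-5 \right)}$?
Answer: $-49447$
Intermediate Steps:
$U{\left(u \right)} = 5 + u$ ($U{\left(u \right)} = u - -5 = u + 5 = 5 + u$)
$U{\left(-574 \right)} - 48878 = \left(5 - 574\right) - 48878 = -569 - 48878 = -49447$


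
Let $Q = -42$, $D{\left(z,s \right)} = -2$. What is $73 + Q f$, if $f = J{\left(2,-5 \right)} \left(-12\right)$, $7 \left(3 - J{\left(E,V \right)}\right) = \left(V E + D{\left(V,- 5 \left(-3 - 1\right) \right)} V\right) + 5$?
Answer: $1225$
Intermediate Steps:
$J{\left(E,V \right)} = \frac{16}{7} + \frac{2 V}{7} - \frac{E V}{7}$ ($J{\left(E,V \right)} = 3 - \frac{\left(V E - 2 V\right) + 5}{7} = 3 - \frac{\left(E V - 2 V\right) + 5}{7} = 3 - \frac{\left(- 2 V + E V\right) + 5}{7} = 3 - \frac{5 - 2 V + E V}{7} = 3 - \left(\frac{5}{7} - \frac{2 V}{7} + \frac{E V}{7}\right) = \frac{16}{7} + \frac{2 V}{7} - \frac{E V}{7}$)
$f = - \frac{192}{7}$ ($f = \left(\frac{16}{7} + \frac{2}{7} \left(-5\right) - \frac{2}{7} \left(-5\right)\right) \left(-12\right) = \left(\frac{16}{7} - \frac{10}{7} + \frac{10}{7}\right) \left(-12\right) = \frac{16}{7} \left(-12\right) = - \frac{192}{7} \approx -27.429$)
$73 + Q f = 73 - -1152 = 73 + 1152 = 1225$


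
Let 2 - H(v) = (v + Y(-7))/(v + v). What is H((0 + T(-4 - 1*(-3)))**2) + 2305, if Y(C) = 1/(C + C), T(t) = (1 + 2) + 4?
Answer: 3164519/1372 ≈ 2306.5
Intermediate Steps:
T(t) = 7 (T(t) = 3 + 4 = 7)
Y(C) = 1/(2*C)
H(v) = 2 - (-1/14 + v)/(2*v) (H(v) = 2 - (v + (1/2)/(-7))/(v + v) = 2 - (v + (1/2)*(-1/7))/(2*v) = 2 - (v - 1/14)*1/(2*v) = 2 - (-1/14 + v)*1/(2*v) = 2 - (-1/14 + v)/(2*v))
H((0 + T(-4 - 1*(-3)))**2) + 2305 = (1 + 42*(0 + 7)**2)/(28*((0 + 7)**2)) + 2305 = (1 + 42*7**2)/(28*(7**2)) + 2305 = (1/28)*(1 + 42*49)/49 + 2305 = (1/28)*(1/49)*(1 + 2058) + 2305 = (1/28)*(1/49)*2059 + 2305 = 2059/1372 + 2305 = 3164519/1372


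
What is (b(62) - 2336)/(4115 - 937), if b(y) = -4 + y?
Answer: -1139/1589 ≈ -0.71680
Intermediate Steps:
(b(62) - 2336)/(4115 - 937) = ((-4 + 62) - 2336)/(4115 - 937) = (58 - 2336)/3178 = -2278*1/3178 = -1139/1589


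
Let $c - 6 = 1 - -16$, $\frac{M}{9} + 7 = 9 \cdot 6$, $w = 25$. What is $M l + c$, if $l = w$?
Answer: $10598$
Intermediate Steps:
$M = 423$ ($M = -63 + 9 \cdot 9 \cdot 6 = -63 + 9 \cdot 54 = -63 + 486 = 423$)
$l = 25$
$c = 23$ ($c = 6 + \left(1 - -16\right) = 6 + \left(1 + 16\right) = 6 + 17 = 23$)
$M l + c = 423 \cdot 25 + 23 = 10575 + 23 = 10598$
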